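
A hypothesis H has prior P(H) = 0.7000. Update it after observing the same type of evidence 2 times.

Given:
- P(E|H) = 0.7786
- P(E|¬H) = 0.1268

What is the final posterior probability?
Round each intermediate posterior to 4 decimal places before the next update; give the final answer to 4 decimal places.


Sequential Bayesian updating:

Initial prior: P(H) = 0.7000

Update 1:
  P(E) = 0.7786 × 0.7000 + 0.1268 × 0.3000 = 0.54502000 + 0.03804000 = 0.58306000
  P(H|E) = 0.54502000 / 0.58306000 = 0.9348

Update 2:
  P(E) = 0.7786 × 0.9348 + 0.1268 × 0.0652 = 0.72783528 + 0.00826736 = 0.73610264
  P(H|E) = 0.72783528 / 0.73610264 = 0.9888

Final posterior: 0.9888


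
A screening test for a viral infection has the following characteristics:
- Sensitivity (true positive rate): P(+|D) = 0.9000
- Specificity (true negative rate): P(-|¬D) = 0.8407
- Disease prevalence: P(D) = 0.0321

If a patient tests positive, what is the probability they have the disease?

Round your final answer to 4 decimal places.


Let D = has disease, + = positive test

Given:
- P(D) = 0.0321 (prevalence)
- P(+|D) = 0.9000 (sensitivity)
- P(-|¬D) = 0.8407 (specificity)
- P(+|¬D) = 0.1593 (false positive rate = 1 - specificity)

Step 1: Find P(+)
P(+) = P(+|D)P(D) + P(+|¬D)P(¬D)
     = 0.9000 × 0.0321 + 0.1593 × 0.9679
     = 0.02889000 + 0.15418647
     = 0.18307647

Step 2: Apply Bayes' theorem for P(D|+)
P(D|+) = P(+|D)P(D) / P(+)
       = 0.02889000 / 0.18307647
       = 0.1578


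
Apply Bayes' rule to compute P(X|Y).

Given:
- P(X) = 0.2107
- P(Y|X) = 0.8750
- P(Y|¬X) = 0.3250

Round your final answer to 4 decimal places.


Bayes' theorem: P(X|Y) = P(Y|X) × P(X) / P(Y)

Step 1: Calculate P(Y) using law of total probability
P(Y) = P(Y|X)P(X) + P(Y|¬X)P(¬X)
     = 0.8750 × 0.2107 + 0.3250 × 0.7893
     = 0.18436250 + 0.25652250
     = 0.44088500

Step 2: Apply Bayes' theorem
P(X|Y) = P(Y|X) × P(X) / P(Y)
       = 0.18436250 / 0.44088500
       = 0.4182


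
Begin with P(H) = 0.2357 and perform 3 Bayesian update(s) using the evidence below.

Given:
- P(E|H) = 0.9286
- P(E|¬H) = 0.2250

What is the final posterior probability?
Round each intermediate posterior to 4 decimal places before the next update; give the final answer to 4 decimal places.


Sequential Bayesian updating:

Initial prior: P(H) = 0.2357

Update 1:
  P(E) = 0.9286 × 0.2357 + 0.2250 × 0.7643 = 0.21887102 + 0.17196750 = 0.39083852
  P(H|E) = 0.21887102 / 0.39083852 = 0.5600

Update 2:
  P(E) = 0.9286 × 0.5600 + 0.2250 × 0.4400 = 0.52001600 + 0.09900000 = 0.61901600
  P(H|E) = 0.52001600 / 0.61901600 = 0.8401

Update 3:
  P(E) = 0.9286 × 0.8401 + 0.2250 × 0.1599 = 0.78011686 + 0.03597750 = 0.81609436
  P(H|E) = 0.78011686 / 0.81609436 = 0.9559

Final posterior: 0.9559


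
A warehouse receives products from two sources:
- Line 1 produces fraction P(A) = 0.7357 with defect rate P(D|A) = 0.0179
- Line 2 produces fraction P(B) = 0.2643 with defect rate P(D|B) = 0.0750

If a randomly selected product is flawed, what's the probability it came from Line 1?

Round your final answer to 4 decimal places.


Let A = from Line 1, D = flawed

Given:
- P(A) = 0.7357, P(B) = 0.2643
- P(D|A) = 0.0179, P(D|B) = 0.0750

Step 1: Find P(D)
P(D) = P(D|A)P(A) + P(D|B)P(B)
     = 0.0179 × 0.7357 + 0.0750 × 0.2643
     = 0.01316903 + 0.01982250
     = 0.03299153

Step 2: Apply Bayes' theorem
P(A|D) = P(D|A)P(A) / P(D)
       = 0.01316903 / 0.03299153
       = 0.3992


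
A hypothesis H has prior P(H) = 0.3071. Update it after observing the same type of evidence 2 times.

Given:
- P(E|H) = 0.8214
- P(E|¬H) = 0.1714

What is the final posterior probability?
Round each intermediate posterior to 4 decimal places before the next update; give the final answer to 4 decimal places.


Sequential Bayesian updating:

Initial prior: P(H) = 0.3071

Update 1:
  P(E) = 0.8214 × 0.3071 + 0.1714 × 0.6929 = 0.25225194 + 0.11876306 = 0.37101500
  P(H|E) = 0.25225194 / 0.37101500 = 0.6799

Update 2:
  P(E) = 0.8214 × 0.6799 + 0.1714 × 0.3201 = 0.55846986 + 0.05486514 = 0.61333500
  P(H|E) = 0.55846986 / 0.61333500 = 0.9105

Final posterior: 0.9105


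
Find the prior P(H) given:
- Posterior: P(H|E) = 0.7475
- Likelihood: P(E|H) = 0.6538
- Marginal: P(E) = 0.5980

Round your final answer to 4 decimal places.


From Bayes' theorem: P(H|E) = P(E|H) × P(H) / P(E)

Rearranging for P(H):
P(H) = P(H|E) × P(E) / P(E|H)
     = 0.7475 × 0.5980 / 0.6538
     = 0.44700500 / 0.6538
     = 0.6837


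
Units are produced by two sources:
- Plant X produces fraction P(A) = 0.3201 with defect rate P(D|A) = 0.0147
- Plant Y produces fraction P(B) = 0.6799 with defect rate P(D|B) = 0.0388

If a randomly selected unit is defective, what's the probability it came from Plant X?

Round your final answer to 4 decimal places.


Let A = from Plant X, D = defective

Given:
- P(A) = 0.3201, P(B) = 0.6799
- P(D|A) = 0.0147, P(D|B) = 0.0388

Step 1: Find P(D)
P(D) = P(D|A)P(A) + P(D|B)P(B)
     = 0.0147 × 0.3201 + 0.0388 × 0.6799
     = 0.00470547 + 0.02638012
     = 0.03108559

Step 2: Apply Bayes' theorem
P(A|D) = P(D|A)P(A) / P(D)
       = 0.00470547 / 0.03108559
       = 0.1514


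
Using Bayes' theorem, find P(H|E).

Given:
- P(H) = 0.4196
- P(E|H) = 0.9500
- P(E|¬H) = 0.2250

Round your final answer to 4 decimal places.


Bayes' theorem: P(H|E) = P(E|H) × P(H) / P(E)

Step 1: Calculate P(E) using law of total probability
P(E) = P(E|H)P(H) + P(E|¬H)P(¬H)
     = 0.9500 × 0.4196 + 0.2250 × 0.5804
     = 0.39862000 + 0.13059000
     = 0.52921000

Step 2: Apply Bayes' theorem
P(H|E) = P(E|H) × P(H) / P(E)
       = 0.39862000 / 0.52921000
       = 0.7532


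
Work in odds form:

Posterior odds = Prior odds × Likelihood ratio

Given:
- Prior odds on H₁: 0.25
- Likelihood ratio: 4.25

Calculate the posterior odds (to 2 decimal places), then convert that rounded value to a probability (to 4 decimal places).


Step 1: Calculate posterior odds
Posterior odds = Prior odds × LR
               = 0.25 × 4.25
               = 1.06

Step 2: Convert to probability
P(H₁|E) = Posterior odds / (1 + Posterior odds)
       = 1.06 / (1 + 1.06)
       = 1.06 / 2.06
       = 0.5146

The evidence increased P(H₁) from 0.2000 to 0.5146.


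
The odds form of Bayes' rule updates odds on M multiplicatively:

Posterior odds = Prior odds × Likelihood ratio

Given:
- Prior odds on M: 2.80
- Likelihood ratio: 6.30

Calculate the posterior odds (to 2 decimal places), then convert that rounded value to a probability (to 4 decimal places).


Step 1: Calculate posterior odds
Posterior odds = Prior odds × LR
               = 2.80 × 6.30
               = 17.64

Step 2: Convert to probability
P(M|E) = Posterior odds / (1 + Posterior odds)
       = 17.64 / (1 + 17.64)
       = 17.64 / 18.64
       = 0.9464

The evidence increased P(M) from 0.7368 to 0.9464.


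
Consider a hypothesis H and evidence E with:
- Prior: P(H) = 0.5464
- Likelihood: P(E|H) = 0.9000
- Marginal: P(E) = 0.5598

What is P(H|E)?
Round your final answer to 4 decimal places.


Using Bayes' theorem:

P(H|E) = P(E|H) × P(H) / P(E)
       = 0.9000 × 0.5464 / 0.5598
       = 0.49176000 / 0.5598
       = 0.8785

The evidence strengthens our belief in H.
Prior: 0.5464 → Posterior: 0.8785


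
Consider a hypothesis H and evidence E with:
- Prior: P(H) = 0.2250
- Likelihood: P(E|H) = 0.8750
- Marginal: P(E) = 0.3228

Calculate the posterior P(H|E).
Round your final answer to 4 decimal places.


Using Bayes' theorem:

P(H|E) = P(E|H) × P(H) / P(E)
       = 0.8750 × 0.2250 / 0.3228
       = 0.19687500 / 0.3228
       = 0.6099

The evidence strengthens our belief in H.
Prior: 0.2250 → Posterior: 0.6099


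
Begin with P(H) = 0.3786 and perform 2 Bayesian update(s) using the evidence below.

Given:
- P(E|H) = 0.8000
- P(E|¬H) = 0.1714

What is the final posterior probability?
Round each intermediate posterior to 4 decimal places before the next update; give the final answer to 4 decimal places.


Sequential Bayesian updating:

Initial prior: P(H) = 0.3786

Update 1:
  P(E) = 0.8000 × 0.3786 + 0.1714 × 0.6214 = 0.30288000 + 0.10650796 = 0.40938796
  P(H|E) = 0.30288000 / 0.40938796 = 0.7398

Update 2:
  P(E) = 0.8000 × 0.7398 + 0.1714 × 0.2602 = 0.59184000 + 0.04459828 = 0.63643828
  P(H|E) = 0.59184000 / 0.63643828 = 0.9299

Final posterior: 0.9299


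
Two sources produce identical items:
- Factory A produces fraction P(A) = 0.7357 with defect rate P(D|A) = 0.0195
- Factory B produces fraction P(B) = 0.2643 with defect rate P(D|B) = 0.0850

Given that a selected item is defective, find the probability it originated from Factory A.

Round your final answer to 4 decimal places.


Let A = from Factory A, D = defective

Given:
- P(A) = 0.7357, P(B) = 0.2643
- P(D|A) = 0.0195, P(D|B) = 0.0850

Step 1: Find P(D)
P(D) = P(D|A)P(A) + P(D|B)P(B)
     = 0.0195 × 0.7357 + 0.0850 × 0.2643
     = 0.01434615 + 0.02246550
     = 0.03681165

Step 2: Apply Bayes' theorem
P(A|D) = P(D|A)P(A) / P(D)
       = 0.01434615 / 0.03681165
       = 0.3897


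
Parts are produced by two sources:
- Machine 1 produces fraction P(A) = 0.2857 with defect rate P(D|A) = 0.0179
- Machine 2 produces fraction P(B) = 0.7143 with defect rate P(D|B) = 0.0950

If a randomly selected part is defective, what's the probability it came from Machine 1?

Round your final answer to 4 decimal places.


Let A = from Machine 1, D = defective

Given:
- P(A) = 0.2857, P(B) = 0.7143
- P(D|A) = 0.0179, P(D|B) = 0.0950

Step 1: Find P(D)
P(D) = P(D|A)P(A) + P(D|B)P(B)
     = 0.0179 × 0.2857 + 0.0950 × 0.7143
     = 0.00511403 + 0.06785850
     = 0.07297253

Step 2: Apply Bayes' theorem
P(A|D) = P(D|A)P(A) / P(D)
       = 0.00511403 / 0.07297253
       = 0.0701


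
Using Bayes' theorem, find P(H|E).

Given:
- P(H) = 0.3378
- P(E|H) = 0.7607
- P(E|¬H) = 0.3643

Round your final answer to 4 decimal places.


Bayes' theorem: P(H|E) = P(E|H) × P(H) / P(E)

Step 1: Calculate P(E) using law of total probability
P(E) = P(E|H)P(H) + P(E|¬H)P(¬H)
     = 0.7607 × 0.3378 + 0.3643 × 0.6622
     = 0.25696446 + 0.24123946
     = 0.49820392

Step 2: Apply Bayes' theorem
P(H|E) = P(E|H) × P(H) / P(E)
       = 0.25696446 / 0.49820392
       = 0.5158


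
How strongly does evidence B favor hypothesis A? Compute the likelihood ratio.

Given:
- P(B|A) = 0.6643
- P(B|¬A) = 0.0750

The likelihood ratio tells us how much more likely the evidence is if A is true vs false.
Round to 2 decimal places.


Likelihood Ratio (LR) = P(B|A) / P(B|¬A)

LR = 0.6643 / 0.0750
   = 8.86

The evidence is 8.86 times more likely if A is true than if A is false.
Since LR > 1, the evidence supports A over ¬A.


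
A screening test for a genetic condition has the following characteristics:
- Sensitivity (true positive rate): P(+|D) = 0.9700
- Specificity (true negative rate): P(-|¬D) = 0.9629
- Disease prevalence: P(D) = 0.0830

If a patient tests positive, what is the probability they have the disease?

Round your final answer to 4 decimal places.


Let D = has disease, + = positive test

Given:
- P(D) = 0.0830 (prevalence)
- P(+|D) = 0.9700 (sensitivity)
- P(-|¬D) = 0.9629 (specificity)
- P(+|¬D) = 0.0371 (false positive rate = 1 - specificity)

Step 1: Find P(+)
P(+) = P(+|D)P(D) + P(+|¬D)P(¬D)
     = 0.9700 × 0.0830 + 0.0371 × 0.9170
     = 0.08051000 + 0.03402070
     = 0.11453070

Step 2: Apply Bayes' theorem for P(D|+)
P(D|+) = P(+|D)P(D) / P(+)
       = 0.08051000 / 0.11453070
       = 0.7030


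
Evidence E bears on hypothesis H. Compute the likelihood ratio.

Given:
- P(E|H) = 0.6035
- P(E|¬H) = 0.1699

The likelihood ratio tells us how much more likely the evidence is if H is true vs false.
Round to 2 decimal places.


Likelihood Ratio (LR) = P(E|H) / P(E|¬H)

LR = 0.6035 / 0.1699
   = 3.55

The evidence is 3.55 times more likely if H is true than if H is false.
LR > 1, so observing E raises the odds in favor of H.


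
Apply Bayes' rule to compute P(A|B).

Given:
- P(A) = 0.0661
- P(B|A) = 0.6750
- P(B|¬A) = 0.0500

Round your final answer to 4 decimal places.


Bayes' theorem: P(A|B) = P(B|A) × P(A) / P(B)

Step 1: Calculate P(B) using law of total probability
P(B) = P(B|A)P(A) + P(B|¬A)P(¬A)
     = 0.6750 × 0.0661 + 0.0500 × 0.9339
     = 0.04461750 + 0.04669500
     = 0.09131250

Step 2: Apply Bayes' theorem
P(A|B) = P(B|A) × P(A) / P(B)
       = 0.04461750 / 0.09131250
       = 0.4886


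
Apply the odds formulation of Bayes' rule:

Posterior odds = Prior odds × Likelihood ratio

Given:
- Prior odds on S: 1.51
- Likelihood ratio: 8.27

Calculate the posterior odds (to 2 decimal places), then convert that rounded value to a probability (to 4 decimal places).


Step 1: Calculate posterior odds
Posterior odds = Prior odds × LR
               = 1.51 × 8.27
               = 12.49

Step 2: Convert to probability
P(S|E) = Posterior odds / (1 + Posterior odds)
       = 12.49 / (1 + 12.49)
       = 12.49 / 13.49
       = 0.9259

The evidence increased P(S) from 0.6016 to 0.9259.


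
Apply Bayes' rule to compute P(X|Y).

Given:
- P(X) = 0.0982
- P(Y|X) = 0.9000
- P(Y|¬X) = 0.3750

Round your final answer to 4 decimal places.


Bayes' theorem: P(X|Y) = P(Y|X) × P(X) / P(Y)

Step 1: Calculate P(Y) using law of total probability
P(Y) = P(Y|X)P(X) + P(Y|¬X)P(¬X)
     = 0.9000 × 0.0982 + 0.3750 × 0.9018
     = 0.08838000 + 0.33817500
     = 0.42655500

Step 2: Apply Bayes' theorem
P(X|Y) = P(Y|X) × P(X) / P(Y)
       = 0.08838000 / 0.42655500
       = 0.2072


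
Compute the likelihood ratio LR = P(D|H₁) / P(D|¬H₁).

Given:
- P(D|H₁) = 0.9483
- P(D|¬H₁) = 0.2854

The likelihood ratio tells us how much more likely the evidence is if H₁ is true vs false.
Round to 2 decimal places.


Likelihood Ratio (LR) = P(D|H₁) / P(D|¬H₁)

LR = 0.9483 / 0.2854
   = 3.32

The evidence is 3.32 times more likely if H₁ is true than if H₁ is false.
Since LR > 1, the evidence supports H₁ over ¬H₁.


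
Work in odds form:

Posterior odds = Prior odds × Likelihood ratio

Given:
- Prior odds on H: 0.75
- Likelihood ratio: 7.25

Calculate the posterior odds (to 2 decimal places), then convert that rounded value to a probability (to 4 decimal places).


Step 1: Calculate posterior odds
Posterior odds = Prior odds × LR
               = 0.75 × 7.25
               = 5.44

Step 2: Convert to probability
P(H|E) = Posterior odds / (1 + Posterior odds)
       = 5.44 / (1 + 5.44)
       = 5.44 / 6.44
       = 0.8447

The evidence increased P(H) from 0.4286 to 0.8447.


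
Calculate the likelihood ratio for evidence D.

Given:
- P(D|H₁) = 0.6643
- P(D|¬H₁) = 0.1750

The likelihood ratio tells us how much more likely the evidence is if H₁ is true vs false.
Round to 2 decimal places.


Likelihood Ratio (LR) = P(D|H₁) / P(D|¬H₁)

LR = 0.6643 / 0.1750
   = 3.80

The evidence is 3.80 times more likely if H₁ is true than if H₁ is false.
Because LR exceeds 1, D is evidence for H₁.


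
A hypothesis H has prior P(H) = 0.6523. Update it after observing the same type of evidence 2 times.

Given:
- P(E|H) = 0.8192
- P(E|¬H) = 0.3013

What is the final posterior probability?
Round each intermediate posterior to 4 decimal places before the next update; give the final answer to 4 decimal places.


Sequential Bayesian updating:

Initial prior: P(H) = 0.6523

Update 1:
  P(E) = 0.8192 × 0.6523 + 0.3013 × 0.3477 = 0.53436416 + 0.10476201 = 0.63912617
  P(H|E) = 0.53436416 / 0.63912617 = 0.8361

Update 2:
  P(E) = 0.8192 × 0.8361 + 0.3013 × 0.1639 = 0.68493312 + 0.04938307 = 0.73431619
  P(H|E) = 0.68493312 / 0.73431619 = 0.9327

Final posterior: 0.9327


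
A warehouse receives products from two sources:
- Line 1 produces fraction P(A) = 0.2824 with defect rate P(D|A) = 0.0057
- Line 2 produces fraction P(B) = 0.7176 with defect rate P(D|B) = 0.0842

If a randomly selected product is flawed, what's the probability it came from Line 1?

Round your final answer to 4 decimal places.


Let A = from Line 1, D = flawed

Given:
- P(A) = 0.2824, P(B) = 0.7176
- P(D|A) = 0.0057, P(D|B) = 0.0842

Step 1: Find P(D)
P(D) = P(D|A)P(A) + P(D|B)P(B)
     = 0.0057 × 0.2824 + 0.0842 × 0.7176
     = 0.00160968 + 0.06042192
     = 0.06203160

Step 2: Apply Bayes' theorem
P(A|D) = P(D|A)P(A) / P(D)
       = 0.00160968 / 0.06203160
       = 0.0259


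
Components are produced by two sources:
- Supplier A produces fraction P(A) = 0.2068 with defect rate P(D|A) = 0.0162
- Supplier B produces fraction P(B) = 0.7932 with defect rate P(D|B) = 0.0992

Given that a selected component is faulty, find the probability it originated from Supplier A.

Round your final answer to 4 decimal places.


Let A = from Supplier A, D = faulty

Given:
- P(A) = 0.2068, P(B) = 0.7932
- P(D|A) = 0.0162, P(D|B) = 0.0992

Step 1: Find P(D)
P(D) = P(D|A)P(A) + P(D|B)P(B)
     = 0.0162 × 0.2068 + 0.0992 × 0.7932
     = 0.00335016 + 0.07868544
     = 0.08203560

Step 2: Apply Bayes' theorem
P(A|D) = P(D|A)P(A) / P(D)
       = 0.00335016 / 0.08203560
       = 0.0408


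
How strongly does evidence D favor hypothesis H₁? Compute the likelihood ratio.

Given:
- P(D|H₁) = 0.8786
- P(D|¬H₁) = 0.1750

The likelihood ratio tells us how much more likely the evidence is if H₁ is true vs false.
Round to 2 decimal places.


Likelihood Ratio (LR) = P(D|H₁) / P(D|¬H₁)

LR = 0.8786 / 0.1750
   = 5.02

The evidence is 5.02 times more likely if H₁ is true than if H₁ is false.
Because LR exceeds 1, D is evidence for H₁.


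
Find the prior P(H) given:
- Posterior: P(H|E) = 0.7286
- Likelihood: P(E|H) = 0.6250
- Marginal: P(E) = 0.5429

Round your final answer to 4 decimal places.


From Bayes' theorem: P(H|E) = P(E|H) × P(H) / P(E)

Rearranging for P(H):
P(H) = P(H|E) × P(E) / P(E|H)
     = 0.7286 × 0.5429 / 0.6250
     = 0.39555694 / 0.6250
     = 0.6329


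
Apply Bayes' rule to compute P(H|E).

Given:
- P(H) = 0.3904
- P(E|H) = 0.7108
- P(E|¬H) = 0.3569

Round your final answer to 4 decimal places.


Bayes' theorem: P(H|E) = P(E|H) × P(H) / P(E)

Step 1: Calculate P(E) using law of total probability
P(E) = P(E|H)P(H) + P(E|¬H)P(¬H)
     = 0.7108 × 0.3904 + 0.3569 × 0.6096
     = 0.27749632 + 0.21756624
     = 0.49506256

Step 2: Apply Bayes' theorem
P(H|E) = P(E|H) × P(H) / P(E)
       = 0.27749632 / 0.49506256
       = 0.5605


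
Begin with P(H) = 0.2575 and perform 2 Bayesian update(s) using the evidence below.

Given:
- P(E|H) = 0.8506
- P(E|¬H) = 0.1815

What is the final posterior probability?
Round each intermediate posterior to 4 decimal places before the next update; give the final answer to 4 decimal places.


Sequential Bayesian updating:

Initial prior: P(H) = 0.2575

Update 1:
  P(E) = 0.8506 × 0.2575 + 0.1815 × 0.7425 = 0.21902950 + 0.13476375 = 0.35379325
  P(H|E) = 0.21902950 / 0.35379325 = 0.6191

Update 2:
  P(E) = 0.8506 × 0.6191 + 0.1815 × 0.3809 = 0.52660646 + 0.06913335 = 0.59573981
  P(H|E) = 0.52660646 / 0.59573981 = 0.8840

Final posterior: 0.8840


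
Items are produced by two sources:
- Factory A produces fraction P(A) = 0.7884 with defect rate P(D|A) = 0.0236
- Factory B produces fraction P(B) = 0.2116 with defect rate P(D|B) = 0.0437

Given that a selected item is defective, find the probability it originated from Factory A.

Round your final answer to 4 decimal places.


Let A = from Factory A, D = defective

Given:
- P(A) = 0.7884, P(B) = 0.2116
- P(D|A) = 0.0236, P(D|B) = 0.0437

Step 1: Find P(D)
P(D) = P(D|A)P(A) + P(D|B)P(B)
     = 0.0236 × 0.7884 + 0.0437 × 0.2116
     = 0.01860624 + 0.00924692
     = 0.02785316

Step 2: Apply Bayes' theorem
P(A|D) = P(D|A)P(A) / P(D)
       = 0.01860624 / 0.02785316
       = 0.6680


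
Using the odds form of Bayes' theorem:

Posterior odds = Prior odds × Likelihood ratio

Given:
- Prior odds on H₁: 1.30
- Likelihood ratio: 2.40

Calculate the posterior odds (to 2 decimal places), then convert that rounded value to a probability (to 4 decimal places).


Step 1: Calculate posterior odds
Posterior odds = Prior odds × LR
               = 1.30 × 2.40
               = 3.12

Step 2: Convert to probability
P(H₁|E) = Posterior odds / (1 + Posterior odds)
       = 3.12 / (1 + 3.12)
       = 3.12 / 4.12
       = 0.7573

The evidence increased P(H₁) from 0.5652 to 0.7573.


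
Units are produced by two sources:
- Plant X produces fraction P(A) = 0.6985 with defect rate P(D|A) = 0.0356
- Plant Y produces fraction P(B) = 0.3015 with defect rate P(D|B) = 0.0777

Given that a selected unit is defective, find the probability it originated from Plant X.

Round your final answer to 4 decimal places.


Let A = from Plant X, D = defective

Given:
- P(A) = 0.6985, P(B) = 0.3015
- P(D|A) = 0.0356, P(D|B) = 0.0777

Step 1: Find P(D)
P(D) = P(D|A)P(A) + P(D|B)P(B)
     = 0.0356 × 0.6985 + 0.0777 × 0.3015
     = 0.02486660 + 0.02342655
     = 0.04829315

Step 2: Apply Bayes' theorem
P(A|D) = P(D|A)P(A) / P(D)
       = 0.02486660 / 0.04829315
       = 0.5149


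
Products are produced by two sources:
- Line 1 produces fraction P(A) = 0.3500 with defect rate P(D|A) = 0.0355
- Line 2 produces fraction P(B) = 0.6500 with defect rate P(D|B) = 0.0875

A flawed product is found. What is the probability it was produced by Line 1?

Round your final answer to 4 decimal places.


Let A = from Line 1, D = flawed

Given:
- P(A) = 0.3500, P(B) = 0.6500
- P(D|A) = 0.0355, P(D|B) = 0.0875

Step 1: Find P(D)
P(D) = P(D|A)P(A) + P(D|B)P(B)
     = 0.0355 × 0.3500 + 0.0875 × 0.6500
     = 0.01242500 + 0.05687500
     = 0.06930000

Step 2: Apply Bayes' theorem
P(A|D) = P(D|A)P(A) / P(D)
       = 0.01242500 / 0.06930000
       = 0.1793


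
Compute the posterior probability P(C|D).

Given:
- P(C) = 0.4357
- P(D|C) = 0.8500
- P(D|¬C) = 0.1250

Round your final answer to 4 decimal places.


Bayes' theorem: P(C|D) = P(D|C) × P(C) / P(D)

Step 1: Calculate P(D) using law of total probability
P(D) = P(D|C)P(C) + P(D|¬C)P(¬C)
     = 0.8500 × 0.4357 + 0.1250 × 0.5643
     = 0.37034500 + 0.07053750
     = 0.44088250

Step 2: Apply Bayes' theorem
P(C|D) = P(D|C) × P(C) / P(D)
       = 0.37034500 / 0.44088250
       = 0.8400


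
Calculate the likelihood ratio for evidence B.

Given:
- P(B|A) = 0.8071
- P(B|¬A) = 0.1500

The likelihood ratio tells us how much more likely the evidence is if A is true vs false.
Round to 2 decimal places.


Likelihood Ratio (LR) = P(B|A) / P(B|¬A)

LR = 0.8071 / 0.1500
   = 5.38

The evidence is 5.38 times more likely if A is true than if A is false.
LR > 1, so observing B raises the odds in favor of A.


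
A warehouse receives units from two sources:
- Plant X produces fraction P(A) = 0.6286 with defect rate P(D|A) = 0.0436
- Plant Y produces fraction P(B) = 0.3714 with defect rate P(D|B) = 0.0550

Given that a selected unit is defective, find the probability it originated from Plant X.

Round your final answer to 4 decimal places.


Let A = from Plant X, D = defective

Given:
- P(A) = 0.6286, P(B) = 0.3714
- P(D|A) = 0.0436, P(D|B) = 0.0550

Step 1: Find P(D)
P(D) = P(D|A)P(A) + P(D|B)P(B)
     = 0.0436 × 0.6286 + 0.0550 × 0.3714
     = 0.02740696 + 0.02042700
     = 0.04783396

Step 2: Apply Bayes' theorem
P(A|D) = P(D|A)P(A) / P(D)
       = 0.02740696 / 0.04783396
       = 0.5730


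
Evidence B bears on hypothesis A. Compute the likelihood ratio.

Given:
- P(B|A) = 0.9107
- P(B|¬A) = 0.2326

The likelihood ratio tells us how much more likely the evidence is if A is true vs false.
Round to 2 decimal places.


Likelihood Ratio (LR) = P(B|A) / P(B|¬A)

LR = 0.9107 / 0.2326
   = 3.92

The evidence is 3.92 times more likely if A is true than if A is false.
Since LR > 1, the evidence supports A over ¬A.


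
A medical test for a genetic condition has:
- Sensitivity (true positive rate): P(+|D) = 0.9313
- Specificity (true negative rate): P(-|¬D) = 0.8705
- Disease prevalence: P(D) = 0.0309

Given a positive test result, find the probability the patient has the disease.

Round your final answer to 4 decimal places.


Let D = has disease, + = positive test

Given:
- P(D) = 0.0309 (prevalence)
- P(+|D) = 0.9313 (sensitivity)
- P(-|¬D) = 0.8705 (specificity)
- P(+|¬D) = 0.1295 (false positive rate = 1 - specificity)

Step 1: Find P(+)
P(+) = P(+|D)P(D) + P(+|¬D)P(¬D)
     = 0.9313 × 0.0309 + 0.1295 × 0.9691
     = 0.02877717 + 0.12549845
     = 0.15427562

Step 2: Apply Bayes' theorem for P(D|+)
P(D|+) = P(+|D)P(D) / P(+)
       = 0.02877717 / 0.15427562
       = 0.1865


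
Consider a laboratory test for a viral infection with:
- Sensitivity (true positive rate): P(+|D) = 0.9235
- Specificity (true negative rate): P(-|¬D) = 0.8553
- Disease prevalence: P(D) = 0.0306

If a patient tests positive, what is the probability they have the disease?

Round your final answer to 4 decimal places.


Let D = has disease, + = positive test

Given:
- P(D) = 0.0306 (prevalence)
- P(+|D) = 0.9235 (sensitivity)
- P(-|¬D) = 0.8553 (specificity)
- P(+|¬D) = 0.1447 (false positive rate = 1 - specificity)

Step 1: Find P(+)
P(+) = P(+|D)P(D) + P(+|¬D)P(¬D)
     = 0.9235 × 0.0306 + 0.1447 × 0.9694
     = 0.02825910 + 0.14027218
     = 0.16853128

Step 2: Apply Bayes' theorem for P(D|+)
P(D|+) = P(+|D)P(D) / P(+)
       = 0.02825910 / 0.16853128
       = 0.1677


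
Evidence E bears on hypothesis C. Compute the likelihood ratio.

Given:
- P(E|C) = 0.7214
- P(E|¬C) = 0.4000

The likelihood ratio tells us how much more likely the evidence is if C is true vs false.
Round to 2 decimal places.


Likelihood Ratio (LR) = P(E|C) / P(E|¬C)

LR = 0.7214 / 0.4000
   = 1.80

The evidence is 1.80 times more likely if C is true than if C is false.
LR > 1, so observing E raises the odds in favor of C.


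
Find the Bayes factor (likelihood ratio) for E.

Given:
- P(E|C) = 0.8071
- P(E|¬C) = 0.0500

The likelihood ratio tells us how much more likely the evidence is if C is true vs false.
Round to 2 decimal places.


Likelihood Ratio (LR) = P(E|C) / P(E|¬C)

LR = 0.8071 / 0.0500
   = 16.14

The evidence is 16.14 times more likely if C is true than if C is false.
Because LR exceeds 1, E is evidence for C.


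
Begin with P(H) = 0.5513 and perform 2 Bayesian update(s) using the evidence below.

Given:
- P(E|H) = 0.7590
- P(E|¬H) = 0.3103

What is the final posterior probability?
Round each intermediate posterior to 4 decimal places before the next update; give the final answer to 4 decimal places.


Sequential Bayesian updating:

Initial prior: P(H) = 0.5513

Update 1:
  P(E) = 0.7590 × 0.5513 + 0.3103 × 0.4487 = 0.41843670 + 0.13923161 = 0.55766831
  P(H|E) = 0.41843670 / 0.55766831 = 0.7503

Update 2:
  P(E) = 0.7590 × 0.7503 + 0.3103 × 0.2497 = 0.56947770 + 0.07748191 = 0.64695961
  P(H|E) = 0.56947770 / 0.64695961 = 0.8802

Final posterior: 0.8802


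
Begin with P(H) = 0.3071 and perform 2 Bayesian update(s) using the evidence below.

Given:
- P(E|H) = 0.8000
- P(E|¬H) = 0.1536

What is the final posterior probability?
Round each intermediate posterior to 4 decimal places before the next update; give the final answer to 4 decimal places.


Sequential Bayesian updating:

Initial prior: P(H) = 0.3071

Update 1:
  P(E) = 0.8000 × 0.3071 + 0.1536 × 0.6929 = 0.24568000 + 0.10642944 = 0.35210944
  P(H|E) = 0.24568000 / 0.35210944 = 0.6977

Update 2:
  P(E) = 0.8000 × 0.6977 + 0.1536 × 0.3023 = 0.55816000 + 0.04643328 = 0.60459328
  P(H|E) = 0.55816000 / 0.60459328 = 0.9232

Final posterior: 0.9232


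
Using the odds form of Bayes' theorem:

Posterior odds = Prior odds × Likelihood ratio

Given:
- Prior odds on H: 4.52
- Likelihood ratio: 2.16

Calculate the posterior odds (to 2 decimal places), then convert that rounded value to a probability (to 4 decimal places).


Step 1: Calculate posterior odds
Posterior odds = Prior odds × LR
               = 4.52 × 2.16
               = 9.76

Step 2: Convert to probability
P(H|E) = Posterior odds / (1 + Posterior odds)
       = 9.76 / (1 + 9.76)
       = 9.76 / 10.76
       = 0.9071

The evidence increased P(H) from 0.8188 to 0.9071.


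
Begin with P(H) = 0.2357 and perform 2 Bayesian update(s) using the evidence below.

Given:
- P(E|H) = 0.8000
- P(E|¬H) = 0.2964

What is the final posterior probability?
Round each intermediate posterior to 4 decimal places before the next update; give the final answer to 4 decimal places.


Sequential Bayesian updating:

Initial prior: P(H) = 0.2357

Update 1:
  P(E) = 0.8000 × 0.2357 + 0.2964 × 0.7643 = 0.18856000 + 0.22653852 = 0.41509852
  P(H|E) = 0.18856000 / 0.41509852 = 0.4543

Update 2:
  P(E) = 0.8000 × 0.4543 + 0.2964 × 0.5457 = 0.36344000 + 0.16174548 = 0.52518548
  P(H|E) = 0.36344000 / 0.52518548 = 0.6920

Final posterior: 0.6920


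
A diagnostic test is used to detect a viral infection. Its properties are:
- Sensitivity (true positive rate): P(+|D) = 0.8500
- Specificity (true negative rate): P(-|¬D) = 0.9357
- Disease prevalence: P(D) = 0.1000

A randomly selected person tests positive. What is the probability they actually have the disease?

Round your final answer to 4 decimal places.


Let D = has disease, + = positive test

Given:
- P(D) = 0.1000 (prevalence)
- P(+|D) = 0.8500 (sensitivity)
- P(-|¬D) = 0.9357 (specificity)
- P(+|¬D) = 0.0643 (false positive rate = 1 - specificity)

Step 1: Find P(+)
P(+) = P(+|D)P(D) + P(+|¬D)P(¬D)
     = 0.8500 × 0.1000 + 0.0643 × 0.9000
     = 0.08500000 + 0.05787000
     = 0.14287000

Step 2: Apply Bayes' theorem for P(D|+)
P(D|+) = P(+|D)P(D) / P(+)
       = 0.08500000 / 0.14287000
       = 0.5949


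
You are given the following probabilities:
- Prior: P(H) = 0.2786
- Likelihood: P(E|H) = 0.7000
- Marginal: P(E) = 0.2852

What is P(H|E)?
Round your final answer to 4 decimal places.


Using Bayes' theorem:

P(H|E) = P(E|H) × P(H) / P(E)
       = 0.7000 × 0.2786 / 0.2852
       = 0.19502000 / 0.2852
       = 0.6838

The evidence strengthens our belief in H.
Prior: 0.2786 → Posterior: 0.6838


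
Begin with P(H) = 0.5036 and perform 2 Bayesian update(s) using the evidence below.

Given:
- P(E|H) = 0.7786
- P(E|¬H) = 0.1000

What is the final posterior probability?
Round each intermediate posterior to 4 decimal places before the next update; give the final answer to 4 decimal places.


Sequential Bayesian updating:

Initial prior: P(H) = 0.5036

Update 1:
  P(E) = 0.7786 × 0.5036 + 0.1000 × 0.4964 = 0.39210296 + 0.04964000 = 0.44174296
  P(H|E) = 0.39210296 / 0.44174296 = 0.8876

Update 2:
  P(E) = 0.7786 × 0.8876 + 0.1000 × 0.1124 = 0.69108536 + 0.01124000 = 0.70232536
  P(H|E) = 0.69108536 / 0.70232536 = 0.9840

Final posterior: 0.9840


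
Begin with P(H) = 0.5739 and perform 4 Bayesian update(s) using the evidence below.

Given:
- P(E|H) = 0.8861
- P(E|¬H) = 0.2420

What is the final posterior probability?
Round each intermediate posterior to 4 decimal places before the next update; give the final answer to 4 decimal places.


Sequential Bayesian updating:

Initial prior: P(H) = 0.5739

Update 1:
  P(E) = 0.8861 × 0.5739 + 0.2420 × 0.4261 = 0.50853279 + 0.10311620 = 0.61164899
  P(H|E) = 0.50853279 / 0.61164899 = 0.8314

Update 2:
  P(E) = 0.8861 × 0.8314 + 0.2420 × 0.1686 = 0.73670354 + 0.04080120 = 0.77750474
  P(H|E) = 0.73670354 / 0.77750474 = 0.9475

Update 3:
  P(E) = 0.8861 × 0.9475 + 0.2420 × 0.0525 = 0.83957975 + 0.01270500 = 0.85228475
  P(H|E) = 0.83957975 / 0.85228475 = 0.9851

Update 4:
  P(E) = 0.8861 × 0.9851 + 0.2420 × 0.0149 = 0.87289711 + 0.00360580 = 0.87650291
  P(H|E) = 0.87289711 / 0.87650291 = 0.9959

Final posterior: 0.9959


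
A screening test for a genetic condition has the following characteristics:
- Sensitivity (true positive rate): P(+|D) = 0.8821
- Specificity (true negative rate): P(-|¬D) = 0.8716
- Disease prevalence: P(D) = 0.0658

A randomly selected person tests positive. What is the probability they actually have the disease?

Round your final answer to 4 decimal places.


Let D = has disease, + = positive test

Given:
- P(D) = 0.0658 (prevalence)
- P(+|D) = 0.8821 (sensitivity)
- P(-|¬D) = 0.8716 (specificity)
- P(+|¬D) = 0.1284 (false positive rate = 1 - specificity)

Step 1: Find P(+)
P(+) = P(+|D)P(D) + P(+|¬D)P(¬D)
     = 0.8821 × 0.0658 + 0.1284 × 0.9342
     = 0.05804218 + 0.11995128
     = 0.17799346

Step 2: Apply Bayes' theorem for P(D|+)
P(D|+) = P(+|D)P(D) / P(+)
       = 0.05804218 / 0.17799346
       = 0.3261


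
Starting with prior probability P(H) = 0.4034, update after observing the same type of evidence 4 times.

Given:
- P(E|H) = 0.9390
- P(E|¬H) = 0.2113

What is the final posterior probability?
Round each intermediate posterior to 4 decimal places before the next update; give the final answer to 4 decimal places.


Sequential Bayesian updating:

Initial prior: P(H) = 0.4034

Update 1:
  P(E) = 0.9390 × 0.4034 + 0.2113 × 0.5966 = 0.37879260 + 0.12606158 = 0.50485418
  P(H|E) = 0.37879260 / 0.50485418 = 0.7503

Update 2:
  P(E) = 0.9390 × 0.7503 + 0.2113 × 0.2497 = 0.70453170 + 0.05276161 = 0.75729331
  P(H|E) = 0.70453170 / 0.75729331 = 0.9303

Update 3:
  P(E) = 0.9390 × 0.9303 + 0.2113 × 0.0697 = 0.87355170 + 0.01472761 = 0.88827931
  P(H|E) = 0.87355170 / 0.88827931 = 0.9834

Update 4:
  P(E) = 0.9390 × 0.9834 + 0.2113 × 0.0166 = 0.92341260 + 0.00350758 = 0.92692018
  P(H|E) = 0.92341260 / 0.92692018 = 0.9962

Final posterior: 0.9962


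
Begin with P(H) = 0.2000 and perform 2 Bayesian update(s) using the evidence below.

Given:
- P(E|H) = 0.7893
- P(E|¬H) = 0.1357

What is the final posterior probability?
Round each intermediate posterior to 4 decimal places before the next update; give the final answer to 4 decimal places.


Sequential Bayesian updating:

Initial prior: P(H) = 0.2000

Update 1:
  P(E) = 0.7893 × 0.2000 + 0.1357 × 0.8000 = 0.15786000 + 0.10856000 = 0.26642000
  P(H|E) = 0.15786000 / 0.26642000 = 0.5925

Update 2:
  P(E) = 0.7893 × 0.5925 + 0.1357 × 0.4075 = 0.46766025 + 0.05529775 = 0.52295800
  P(H|E) = 0.46766025 / 0.52295800 = 0.8943

Final posterior: 0.8943


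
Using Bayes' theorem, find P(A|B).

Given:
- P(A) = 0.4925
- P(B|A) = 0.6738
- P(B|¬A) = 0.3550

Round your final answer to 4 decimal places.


Bayes' theorem: P(A|B) = P(B|A) × P(A) / P(B)

Step 1: Calculate P(B) using law of total probability
P(B) = P(B|A)P(A) + P(B|¬A)P(¬A)
     = 0.6738 × 0.4925 + 0.3550 × 0.5075
     = 0.33184650 + 0.18016250
     = 0.51200900

Step 2: Apply Bayes' theorem
P(A|B) = P(B|A) × P(A) / P(B)
       = 0.33184650 / 0.51200900
       = 0.6481


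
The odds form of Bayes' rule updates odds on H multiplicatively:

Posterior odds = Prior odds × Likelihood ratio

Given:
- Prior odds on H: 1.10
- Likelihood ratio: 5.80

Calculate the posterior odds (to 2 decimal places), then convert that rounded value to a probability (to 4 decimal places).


Step 1: Calculate posterior odds
Posterior odds = Prior odds × LR
               = 1.10 × 5.80
               = 6.38

Step 2: Convert to probability
P(H|E) = Posterior odds / (1 + Posterior odds)
       = 6.38 / (1 + 6.38)
       = 6.38 / 7.38
       = 0.8645

The evidence increased P(H) from 0.5238 to 0.8645.


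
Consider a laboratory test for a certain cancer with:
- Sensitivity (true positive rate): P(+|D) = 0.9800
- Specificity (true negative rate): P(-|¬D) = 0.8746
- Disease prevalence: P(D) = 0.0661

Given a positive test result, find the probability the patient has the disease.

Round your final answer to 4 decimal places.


Let D = has disease, + = positive test

Given:
- P(D) = 0.0661 (prevalence)
- P(+|D) = 0.9800 (sensitivity)
- P(-|¬D) = 0.8746 (specificity)
- P(+|¬D) = 0.1254 (false positive rate = 1 - specificity)

Step 1: Find P(+)
P(+) = P(+|D)P(D) + P(+|¬D)P(¬D)
     = 0.9800 × 0.0661 + 0.1254 × 0.9339
     = 0.06477800 + 0.11711106
     = 0.18188906

Step 2: Apply Bayes' theorem for P(D|+)
P(D|+) = P(+|D)P(D) / P(+)
       = 0.06477800 / 0.18188906
       = 0.3561


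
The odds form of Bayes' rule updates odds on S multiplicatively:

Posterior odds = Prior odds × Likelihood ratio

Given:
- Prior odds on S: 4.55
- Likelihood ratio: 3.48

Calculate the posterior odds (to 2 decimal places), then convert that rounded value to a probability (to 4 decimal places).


Step 1: Calculate posterior odds
Posterior odds = Prior odds × LR
               = 4.55 × 3.48
               = 15.83

Step 2: Convert to probability
P(S|E) = Posterior odds / (1 + Posterior odds)
       = 15.83 / (1 + 15.83)
       = 15.83 / 16.83
       = 0.9406

The evidence increased P(S) from 0.8198 to 0.9406.


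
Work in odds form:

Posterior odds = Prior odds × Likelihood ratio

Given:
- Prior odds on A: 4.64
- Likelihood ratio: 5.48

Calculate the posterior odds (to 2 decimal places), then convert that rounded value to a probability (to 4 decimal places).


Step 1: Calculate posterior odds
Posterior odds = Prior odds × LR
               = 4.64 × 5.48
               = 25.43

Step 2: Convert to probability
P(A|E) = Posterior odds / (1 + Posterior odds)
       = 25.43 / (1 + 25.43)
       = 25.43 / 26.43
       = 0.9622

The evidence increased P(A) from 0.8227 to 0.9622.


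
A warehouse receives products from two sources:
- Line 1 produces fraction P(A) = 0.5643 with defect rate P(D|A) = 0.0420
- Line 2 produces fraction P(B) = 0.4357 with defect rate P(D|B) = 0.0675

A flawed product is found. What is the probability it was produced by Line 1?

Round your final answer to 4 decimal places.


Let A = from Line 1, D = flawed

Given:
- P(A) = 0.5643, P(B) = 0.4357
- P(D|A) = 0.0420, P(D|B) = 0.0675

Step 1: Find P(D)
P(D) = P(D|A)P(A) + P(D|B)P(B)
     = 0.0420 × 0.5643 + 0.0675 × 0.4357
     = 0.02370060 + 0.02940975
     = 0.05311035

Step 2: Apply Bayes' theorem
P(A|D) = P(D|A)P(A) / P(D)
       = 0.02370060 / 0.05311035
       = 0.4463


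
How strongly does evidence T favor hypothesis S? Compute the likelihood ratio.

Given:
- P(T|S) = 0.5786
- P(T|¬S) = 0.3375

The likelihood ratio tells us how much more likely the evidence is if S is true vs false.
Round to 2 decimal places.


Likelihood Ratio (LR) = P(T|S) / P(T|¬S)

LR = 0.5786 / 0.3375
   = 1.71

The evidence is 1.71 times more likely if S is true than if S is false.
Because LR exceeds 1, T is evidence for S.


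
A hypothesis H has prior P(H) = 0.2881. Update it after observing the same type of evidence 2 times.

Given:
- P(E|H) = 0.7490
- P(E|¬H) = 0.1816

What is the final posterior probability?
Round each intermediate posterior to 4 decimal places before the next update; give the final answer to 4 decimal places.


Sequential Bayesian updating:

Initial prior: P(H) = 0.2881

Update 1:
  P(E) = 0.7490 × 0.2881 + 0.1816 × 0.7119 = 0.21578690 + 0.12928104 = 0.34506794
  P(H|E) = 0.21578690 / 0.34506794 = 0.6253

Update 2:
  P(E) = 0.7490 × 0.6253 + 0.1816 × 0.3747 = 0.46834970 + 0.06804552 = 0.53639522
  P(H|E) = 0.46834970 / 0.53639522 = 0.8731

Final posterior: 0.8731


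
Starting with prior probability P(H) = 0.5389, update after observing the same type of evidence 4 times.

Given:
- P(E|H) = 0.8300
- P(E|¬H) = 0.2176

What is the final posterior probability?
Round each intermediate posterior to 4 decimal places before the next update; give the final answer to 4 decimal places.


Sequential Bayesian updating:

Initial prior: P(H) = 0.5389

Update 1:
  P(E) = 0.8300 × 0.5389 + 0.2176 × 0.4611 = 0.44728700 + 0.10033536 = 0.54762236
  P(H|E) = 0.44728700 / 0.54762236 = 0.8168

Update 2:
  P(E) = 0.8300 × 0.8168 + 0.2176 × 0.1832 = 0.67794400 + 0.03986432 = 0.71780832
  P(H|E) = 0.67794400 / 0.71780832 = 0.9445

Update 3:
  P(E) = 0.8300 × 0.9445 + 0.2176 × 0.0555 = 0.78393500 + 0.01207680 = 0.79601180
  P(H|E) = 0.78393500 / 0.79601180 = 0.9848

Update 4:
  P(E) = 0.8300 × 0.9848 + 0.2176 × 0.0152 = 0.81738400 + 0.00330752 = 0.82069152
  P(H|E) = 0.81738400 / 0.82069152 = 0.9960

Final posterior: 0.9960


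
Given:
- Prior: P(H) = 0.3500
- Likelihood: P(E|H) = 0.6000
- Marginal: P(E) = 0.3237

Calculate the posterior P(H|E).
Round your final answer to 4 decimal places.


Using Bayes' theorem:

P(H|E) = P(E|H) × P(H) / P(E)
       = 0.6000 × 0.3500 / 0.3237
       = 0.21000000 / 0.3237
       = 0.6487

The evidence strengthens our belief in H.
Prior: 0.3500 → Posterior: 0.6487
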